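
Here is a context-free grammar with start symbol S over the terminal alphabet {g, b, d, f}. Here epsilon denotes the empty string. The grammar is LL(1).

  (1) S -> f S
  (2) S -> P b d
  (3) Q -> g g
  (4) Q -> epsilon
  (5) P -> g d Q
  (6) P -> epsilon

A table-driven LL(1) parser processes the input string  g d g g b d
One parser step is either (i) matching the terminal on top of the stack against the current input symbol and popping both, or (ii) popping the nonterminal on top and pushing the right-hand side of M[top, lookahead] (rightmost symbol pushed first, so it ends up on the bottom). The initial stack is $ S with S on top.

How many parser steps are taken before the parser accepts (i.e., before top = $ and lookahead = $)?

     Stack        Input          Action
  1  $ S          g d g g b d $  expand S -> P b d
  2  $ d b P      g d g g b d $  expand P -> g d Q
  3  $ d b Q d g  g d g g b d $  match g
  4  $ d b Q d    d g g b d $    match d
  5  $ d b Q      g g b d $      expand Q -> g g
  6  $ d b g g    g g b d $      match g
  7  $ d b g      g b d $        match g
  8  $ d b        b d $          match b
  9  $ d          d $            match d
Accept reached after 9 steps.

9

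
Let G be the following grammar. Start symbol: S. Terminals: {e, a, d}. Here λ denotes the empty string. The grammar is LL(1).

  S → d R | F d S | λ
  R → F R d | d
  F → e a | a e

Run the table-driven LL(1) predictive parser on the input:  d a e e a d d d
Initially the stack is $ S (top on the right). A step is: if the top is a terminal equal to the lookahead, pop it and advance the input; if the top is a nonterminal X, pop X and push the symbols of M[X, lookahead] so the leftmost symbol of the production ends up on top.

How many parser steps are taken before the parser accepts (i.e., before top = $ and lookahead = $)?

      Stack        Input              Action
   1  $ S          d a e e a d d d $  expand S → d R
   2  $ R d        d a e e a d d d $  match d
   3  $ R          a e e a d d d $    expand R → F R d
   4  $ d R F      a e e a d d d $    expand F → a e
   5  $ d R e a    a e e a d d d $    match a
   6  $ d R e      e e a d d d $      match e
   7  $ d R        e a d d d $        expand R → F R d
   8  $ d d R F    e a d d d $        expand F → e a
   9  $ d d R a e  e a d d d $        match e
  10  $ d d R a    a d d d $          match a
  11  $ d d R      d d d $            expand R → d
  12  $ d d d      d d d $            match d
  13  $ d d        d d $              match d
  14  $ d          d $                match d
Accept reached after 14 steps.

14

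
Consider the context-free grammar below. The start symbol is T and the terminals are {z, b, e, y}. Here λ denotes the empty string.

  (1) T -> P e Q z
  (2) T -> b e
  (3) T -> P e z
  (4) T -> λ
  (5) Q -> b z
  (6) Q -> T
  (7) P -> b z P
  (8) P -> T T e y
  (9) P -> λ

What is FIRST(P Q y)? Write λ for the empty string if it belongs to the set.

{b, e, y}

FIRST(T) = {λ, b, e}  (via P e Q z, P e z)
FIRST(Q) = {λ, b, e}  (via T)
FIRST(P) = {λ, b, e}  (via T T e y)
FIRST(P Q y): take FIRST of each symbol in turn, carrying on past any symbol whose FIRST contains λ; result {b, e, y}.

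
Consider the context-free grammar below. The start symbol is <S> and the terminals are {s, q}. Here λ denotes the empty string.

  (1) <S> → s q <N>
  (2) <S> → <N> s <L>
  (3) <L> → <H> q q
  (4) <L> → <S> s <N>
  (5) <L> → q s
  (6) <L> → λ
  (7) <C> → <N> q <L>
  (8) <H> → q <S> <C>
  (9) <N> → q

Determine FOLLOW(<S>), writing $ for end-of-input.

{$, q, s}

FIRST(<H>): from <H>→q <S> <C> we get {q}. So FIRST(<H>) = {q}.
FIRST(<N>): from <N>→q we get {q}. So FIRST(<N>) = {q}.
FIRST(<S>): from <S>→s q <N> we get {s}; from <S>→<N> s <L> we get {q}. So FIRST(<S>) = {q, s}.
FIRST(<C>): from <C>→<N> q <L> we get {q}. So FIRST(<C>) = {q}.
FIRST(<L>): from <L>→<H> q q we get {q}; from <L>→<S> s <N> we get {q, s}; from <L>→q s we get {q}; from <L>→λ we get {λ}. So FIRST(<L>) = {λ, q, s}.
FOLLOW(<S>) includes $ since <S> is the start symbol.
FOLLOW(<S>): in <L>→<S> s <N>, <S> is followed by s <N> with FIRST {s}; in <H>→q <S> <C>, <S> is followed by <C> with FIRST {q}. Thus FOLLOW(<S>) = {$, q, s}.
FOLLOW(<H>): in <L>→<H> q q, <H> is followed by q q with FIRST {q}. Thus FOLLOW(<H>) = {q}.
FOLLOW(<C>): in <H>→q <S> <C>, the suffix after <C> is empty, so FOLLOW(<C>) ⊇ FOLLOW(<H>) = {q}. Thus FOLLOW(<C>) = {q}.
FOLLOW(<L>): in <S>→<N> s <L>, the suffix after <L> is empty, so FOLLOW(<L>) ⊇ FOLLOW(<S>) = {$, q, s}; in <C>→<N> q <L>, the suffix after <L> is empty, so FOLLOW(<L>) ⊇ FOLLOW(<C>) = {q}. Thus FOLLOW(<L>) = {$, q, s}.
FOLLOW(<N>): in <S>→s q <N>, the suffix after <N> is empty, so FOLLOW(<N>) ⊇ FOLLOW(<S>) = {$, q, s}; in <S>→<N> s <L>, <N> is followed by s <L> with FIRST {s}; in <L>→<S> s <N>, the suffix after <N> is empty, so FOLLOW(<N>) ⊇ FOLLOW(<L>) = {$, q, s}; in <C>→<N> q <L>, <N> is followed by q <L> with FIRST {q}. Thus FOLLOW(<N>) = {$, q, s}.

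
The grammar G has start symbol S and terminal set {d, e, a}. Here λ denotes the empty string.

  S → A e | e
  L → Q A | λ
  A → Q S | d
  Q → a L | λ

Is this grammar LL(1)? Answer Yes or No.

FIRST(S) = {a, d, e}
FIRST(L) = {λ, a, d, e}
FIRST(A) = {a, d, e}
FIRST(Q) = {λ, a}
FOLLOW(S) = {$, a, d, e}
FOLLOW(L) = {a, d, e}
FOLLOW(A) = {a, d, e}
FOLLOW(Q) = {a, d, e}
Cell M[A, d] receives both A → Q S and A → d — the grammar is not LL(1).

No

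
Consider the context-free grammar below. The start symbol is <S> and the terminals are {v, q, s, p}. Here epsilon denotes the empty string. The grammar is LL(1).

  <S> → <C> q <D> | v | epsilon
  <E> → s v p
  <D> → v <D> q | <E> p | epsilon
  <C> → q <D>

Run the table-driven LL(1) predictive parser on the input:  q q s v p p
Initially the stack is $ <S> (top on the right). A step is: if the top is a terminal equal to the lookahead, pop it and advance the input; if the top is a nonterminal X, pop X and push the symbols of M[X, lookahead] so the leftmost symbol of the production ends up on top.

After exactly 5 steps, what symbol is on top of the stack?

<D>

step 1: stack=$ <S>  input=q q s v p p $  — expand <S> → <C> q <D>
step 2: stack=$ <D> q <C>  input=q q s v p p $  — expand <C> → q <D>
step 3: stack=$ <D> q <D> q  input=q q s v p p $  — match q
step 4: stack=$ <D> q <D>  input=q s v p p $  — expand <D> → epsilon
step 5: stack=$ <D> q  input=q s v p p $  — match q
Stack after step 5: $ <D> (top = <D>).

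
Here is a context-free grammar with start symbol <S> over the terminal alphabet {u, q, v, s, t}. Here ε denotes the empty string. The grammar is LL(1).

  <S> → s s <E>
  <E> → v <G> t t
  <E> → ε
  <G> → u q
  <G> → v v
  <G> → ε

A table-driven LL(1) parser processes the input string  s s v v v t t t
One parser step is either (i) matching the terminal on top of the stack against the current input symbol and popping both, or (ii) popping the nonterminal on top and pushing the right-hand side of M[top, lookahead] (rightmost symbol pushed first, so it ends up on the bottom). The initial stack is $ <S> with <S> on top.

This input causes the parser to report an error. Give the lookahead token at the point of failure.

t

step 1: stack=$ <S>  input=s s v v v t t t $  — expand <S> → s s <E>
step 2: stack=$ <E> s s  input=s s v v v t t t $  — match s
step 3: stack=$ <E> s  input=s v v v t t t $  — match s
step 4: stack=$ <E>  input=v v v t t t $  — expand <E> → v <G> t t
step 5: stack=$ t t <G> v  input=v v v t t t $  — match v
step 6: stack=$ t t <G>  input=v v t t t $  — expand <G> → v v
step 7: stack=$ t t v v  input=v v t t t $  — match v
step 8: stack=$ t t v  input=v t t t $  — match v
step 9: stack=$ t t  input=t t t $  — match t
step 10: stack=$ t  input=t t $  — match t
step 11: stack=$  input=t $  — error: stack empty but input remains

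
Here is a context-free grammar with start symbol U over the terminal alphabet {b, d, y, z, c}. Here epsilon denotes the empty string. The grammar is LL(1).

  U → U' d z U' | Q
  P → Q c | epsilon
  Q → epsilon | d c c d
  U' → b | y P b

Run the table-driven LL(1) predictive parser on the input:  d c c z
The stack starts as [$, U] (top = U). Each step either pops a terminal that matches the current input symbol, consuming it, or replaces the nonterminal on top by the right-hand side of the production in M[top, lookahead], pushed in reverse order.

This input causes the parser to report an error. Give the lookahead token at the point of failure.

step 1: stack=$ U  input=d c c z $  — expand U → Q
step 2: stack=$ Q  input=d c c z $  — expand Q → d c c d
step 3: stack=$ d c c d  input=d c c z $  — match d
step 4: stack=$ d c c  input=c c z $  — match c
step 5: stack=$ d c  input=c z $  — match c
step 6: stack=$ d  input=z $  — error: top is terminal d but lookahead is z

z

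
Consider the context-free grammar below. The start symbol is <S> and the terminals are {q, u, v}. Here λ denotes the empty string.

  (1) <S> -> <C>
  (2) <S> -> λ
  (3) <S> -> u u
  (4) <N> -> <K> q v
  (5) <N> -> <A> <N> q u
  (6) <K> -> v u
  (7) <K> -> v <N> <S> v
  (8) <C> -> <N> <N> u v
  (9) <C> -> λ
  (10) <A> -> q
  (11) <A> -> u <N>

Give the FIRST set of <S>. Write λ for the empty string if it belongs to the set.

{λ, q, u, v}

FIRST(<K>): from <K>->v u we get {v}; from <K>->v <N> <S> v we get {v}. So FIRST(<K>) = {v}.
FIRST(<A>): from <A>->q we get {q}; from <A>->u <N> we get {u}. So FIRST(<A>) = {q, u}.
FIRST(<N>): from <N>-><K> q v we get {v}; from <N>-><A> <N> q u we get {q, u}. So FIRST(<N>) = {q, u, v}.
FIRST(<C>): from <C>-><N> <N> u v we get {q, u, v}; from <C>->λ we get {λ}. So FIRST(<C>) = {λ, q, u, v}.
FIRST(<S>): from <S>-><C> we get {λ, q, u, v}; from <S>->λ we get {λ}; from <S>->u u we get {u}. So FIRST(<S>) = {λ, q, u, v}.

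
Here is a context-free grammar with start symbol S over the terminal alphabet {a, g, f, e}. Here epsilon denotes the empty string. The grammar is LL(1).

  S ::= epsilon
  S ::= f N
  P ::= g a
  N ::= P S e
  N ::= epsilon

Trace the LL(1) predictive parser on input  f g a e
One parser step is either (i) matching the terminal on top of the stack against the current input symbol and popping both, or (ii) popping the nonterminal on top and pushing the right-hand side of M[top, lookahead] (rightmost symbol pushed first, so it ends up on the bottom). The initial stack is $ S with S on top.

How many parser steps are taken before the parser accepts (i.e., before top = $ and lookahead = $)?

     Stack      Input      Action
  1  $ S        f g a e $  expand S ::= f N
  2  $ N f      f g a e $  match f
  3  $ N        g a e $    expand N ::= P S e
  4  $ e S P    g a e $    expand P ::= g a
  5  $ e S a g  g a e $    match g
  6  $ e S a    a e $      match a
  7  $ e S      e $        expand S ::= epsilon
  8  $ e        e $        match e
Accept reached after 8 steps.

8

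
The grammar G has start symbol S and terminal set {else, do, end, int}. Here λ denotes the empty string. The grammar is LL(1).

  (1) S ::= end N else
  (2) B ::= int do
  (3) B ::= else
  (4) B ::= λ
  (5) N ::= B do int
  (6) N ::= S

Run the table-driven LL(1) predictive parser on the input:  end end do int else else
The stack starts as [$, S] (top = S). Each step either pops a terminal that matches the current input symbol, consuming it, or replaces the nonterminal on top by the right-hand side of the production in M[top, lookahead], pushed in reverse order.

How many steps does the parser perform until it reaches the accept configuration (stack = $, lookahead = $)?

11

      Stack                 Input                       Action
   1  $ S                   end end do int else else $  expand S ::= end N else
   2  $ else N end          end end do int else else $  match end
   3  $ else N              end do int else else $      expand N ::= S
   4  $ else S              end do int else else $      expand S ::= end N else
   5  $ else else N end     end do int else else $      match end
   6  $ else else N         do int else else $          expand N ::= B do int
   7  $ else else int do B  do int else else $          expand B ::= λ
   8  $ else else int do    do int else else $          match do
   9  $ else else int       int else else $             match int
  10  $ else else           else else $                 match else
  11  $ else                else $                      match else
Accept reached after 11 steps.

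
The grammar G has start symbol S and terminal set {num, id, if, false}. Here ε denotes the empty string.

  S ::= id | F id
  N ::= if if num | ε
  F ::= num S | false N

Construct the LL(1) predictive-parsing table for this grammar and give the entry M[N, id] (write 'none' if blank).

FIRST(N) = {ε, if}
FIRST(F) = {false, num}
FIRST(S) = {false, id, num}  (via F id)
FOLLOW(S) includes $ since S is the start symbol.
FOLLOW(F): in S::=F id, F is followed by id with FIRST {id}. Thus FOLLOW(F) = {id}.
FOLLOW(N): in F::=false N, the suffix after N is empty, so FOLLOW(N) ⊇ FOLLOW(F) = {id}. Thus FOLLOW(N) = {id}.
For N ::= if if num: FIRST(if if num) = {if}, so it goes in M[N, t] for t ∈ {if}.
For N ::= ε: FIRST(ε) = {ε}, so it goes in M[N, t] for t ∈ {}; since ε ∈ FIRST, also for every t ∈ FOLLOW(N) = {id}.

N ::= ε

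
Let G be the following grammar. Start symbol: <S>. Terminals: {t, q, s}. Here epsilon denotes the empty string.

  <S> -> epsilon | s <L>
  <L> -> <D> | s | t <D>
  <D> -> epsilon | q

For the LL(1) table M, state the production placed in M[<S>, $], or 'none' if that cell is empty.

FIRST(<S>): from <S>->epsilon we get {epsilon}; from <S>->s <L> we get {s}. So FIRST(<S>) = {epsilon, s}.
FIRST(<D>): from <D>->epsilon we get {epsilon}; from <D>->q we get {q}. So FIRST(<D>) = {epsilon, q}.
FIRST(<L>): from <L>-><D> we get {epsilon, q}; from <L>->s we get {s}; from <L>->t <D> we get {t}. So FIRST(<L>) = {epsilon, q, s, t}.
FOLLOW(<S>) includes $ since <S> is the start symbol.
FOLLOW(<S>): <S> appears on no right-hand side. Thus FOLLOW(<S>) = {$}.
For <S> -> epsilon: FIRST(epsilon) = {epsilon}, so it goes in M[<S>, t] for t ∈ {}; since epsilon ∈ FIRST, also for every t ∈ FOLLOW(<S>) = {$}.
For <S> -> s <L>: FIRST(s <L>) = {s}, so it goes in M[<S>, t] for t ∈ {s}.

<S> -> epsilon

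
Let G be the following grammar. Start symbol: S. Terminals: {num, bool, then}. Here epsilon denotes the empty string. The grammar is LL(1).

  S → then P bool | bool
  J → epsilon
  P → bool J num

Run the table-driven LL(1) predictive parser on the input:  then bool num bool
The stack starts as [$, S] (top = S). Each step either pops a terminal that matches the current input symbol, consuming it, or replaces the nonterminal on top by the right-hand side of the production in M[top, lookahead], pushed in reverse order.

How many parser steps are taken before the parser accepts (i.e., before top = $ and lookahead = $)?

7

     Stack              Input                 Action
  1  $ S                then bool num bool $  expand S → then P bool
  2  $ bool P then      then bool num bool $  match then
  3  $ bool P           bool num bool $       expand P → bool J num
  4  $ bool num J bool  bool num bool $       match bool
  5  $ bool num J       num bool $            expand J → epsilon
  6  $ bool num         num bool $            match num
  7  $ bool             bool $                match bool
Accept reached after 7 steps.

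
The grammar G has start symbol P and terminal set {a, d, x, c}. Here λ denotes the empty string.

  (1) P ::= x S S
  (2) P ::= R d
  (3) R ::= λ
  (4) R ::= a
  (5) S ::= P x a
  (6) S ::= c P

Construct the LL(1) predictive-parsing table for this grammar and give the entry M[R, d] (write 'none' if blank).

R ::= λ

FIRST(R) = {λ, a}
FIRST(P) = {a, d, x}  (via R d)
FIRST(S) = {a, c, d, x}  (via P x a)
FOLLOW(P) includes $ since P is the start symbol.
FOLLOW(R): in P::=R d, R is followed by d with FIRST {d}. Thus FOLLOW(R) = {d}.
For R ::= λ: FIRST(λ) = {λ}, so it goes in M[R, t] for t ∈ {}; since λ ∈ FIRST, also for every t ∈ FOLLOW(R) = {d}.
For R ::= a: FIRST(a) = {a}, so it goes in M[R, t] for t ∈ {a}.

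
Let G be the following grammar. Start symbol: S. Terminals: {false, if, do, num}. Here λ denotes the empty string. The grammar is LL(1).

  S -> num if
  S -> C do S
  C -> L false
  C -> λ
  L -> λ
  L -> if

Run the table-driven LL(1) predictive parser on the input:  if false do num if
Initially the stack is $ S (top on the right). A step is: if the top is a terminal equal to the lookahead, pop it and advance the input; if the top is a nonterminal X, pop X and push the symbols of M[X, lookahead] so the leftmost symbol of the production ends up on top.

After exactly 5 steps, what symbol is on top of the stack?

do

     Stack            Input                 Action
  1  $ S              if false do num if $  expand S -> C do S
  2  $ S do C         if false do num if $  expand C -> L false
  3  $ S do false L   if false do num if $  expand L -> if
  4  $ S do false if  if false do num if $  match if
  5  $ S do false     false do num if $     match false
Stack after step 5: $ S do (top = do).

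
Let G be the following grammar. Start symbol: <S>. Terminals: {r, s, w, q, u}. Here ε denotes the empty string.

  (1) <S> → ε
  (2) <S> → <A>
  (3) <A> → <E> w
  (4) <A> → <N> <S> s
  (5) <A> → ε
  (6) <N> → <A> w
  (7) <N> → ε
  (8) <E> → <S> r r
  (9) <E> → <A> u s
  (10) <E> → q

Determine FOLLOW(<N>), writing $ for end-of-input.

FIRST(<S>): from <S>→ε we get {ε}; from <S>→<A> we get {ε, q, r, s, u, w}. So FIRST(<S>) = {ε, q, r, s, u, w}.
FIRST(<A>): from <A>→<E> w we get {q, r, s, u, w}; from <A>→<N> <S> s we get {q, r, s, u, w}; from <A>→ε we get {ε}. So FIRST(<A>) = {ε, q, r, s, u, w}.
FIRST(<N>): from <N>→<A> w we get {q, r, s, u, w}; from <N>→ε we get {ε}. So FIRST(<N>) = {ε, q, r, s, u, w}.
FIRST(<E>): from <E>→<S> r r we get {q, r, s, u, w}; from <E>→<A> u s we get {q, r, s, u, w}; from <E>→q we get {q}. So FIRST(<E>) = {q, r, s, u, w}.
FOLLOW(<S>) includes $ since <S> is the start symbol.
FOLLOW(<S>): in <A>→<N> <S> s, <S> is followed by s with FIRST {s}; in <E>→<S> r r, <S> is followed by r r with FIRST {r}. Thus FOLLOW(<S>) = {$, r, s}.
FOLLOW(<A>): in <S>→<A>, the suffix after <A> is empty, so FOLLOW(<A>) ⊇ FOLLOW(<S>) = {$, r, s}; in <N>→<A> w, <A> is followed by w with FIRST {w}; in <E>→<A> u s, <A> is followed by u s with FIRST {u}. Thus FOLLOW(<A>) = {$, r, s, u, w}.
FOLLOW(<N>): in <A>→<N> <S> s, <N> is followed by <S> s with FIRST {q, r, s, u, w}. Thus FOLLOW(<N>) = {q, r, s, u, w}.
FOLLOW(<E>): in <A>→<E> w, <E> is followed by w with FIRST {w}. Thus FOLLOW(<E>) = {w}.

{q, r, s, u, w}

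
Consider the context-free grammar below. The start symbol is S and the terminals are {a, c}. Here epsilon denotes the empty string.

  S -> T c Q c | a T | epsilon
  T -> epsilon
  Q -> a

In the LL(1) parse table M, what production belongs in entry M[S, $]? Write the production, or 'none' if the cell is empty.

FIRST(T) = {epsilon}
FIRST(Q) = {a}
FIRST(S) = {epsilon, a, c}  (via T c Q c)
FOLLOW(S) includes $ since S is the start symbol.
FOLLOW(S): S appears on no right-hand side. Thus FOLLOW(S) = {$}.
For S -> T c Q c: FIRST(T c Q c) = {c}, so it goes in M[S, t] for t ∈ {c}.
For S -> a T: FIRST(a T) = {a}, so it goes in M[S, t] for t ∈ {a}.
For S -> epsilon: FIRST(epsilon) = {epsilon}, so it goes in M[S, t] for t ∈ {}; since epsilon ∈ FIRST, also for every t ∈ FOLLOW(S) = {$}.

S -> epsilon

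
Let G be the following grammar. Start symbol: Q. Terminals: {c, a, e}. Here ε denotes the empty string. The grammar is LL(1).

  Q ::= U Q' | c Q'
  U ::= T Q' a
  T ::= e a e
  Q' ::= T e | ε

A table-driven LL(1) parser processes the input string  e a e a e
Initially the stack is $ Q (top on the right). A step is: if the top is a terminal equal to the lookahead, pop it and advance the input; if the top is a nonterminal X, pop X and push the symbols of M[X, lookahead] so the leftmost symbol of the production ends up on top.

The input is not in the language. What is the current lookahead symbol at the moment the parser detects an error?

$

step 1: stack=$ Q  input=e a e a e $  — expand Q ::= U Q'
step 2: stack=$ Q' U  input=e a e a e $  — expand U ::= T Q' a
step 3: stack=$ Q' a Q' T  input=e a e a e $  — expand T ::= e a e
step 4: stack=$ Q' a Q' e a e  input=e a e a e $  — match e
step 5: stack=$ Q' a Q' e a  input=a e a e $  — match a
step 6: stack=$ Q' a Q' e  input=e a e $  — match e
step 7: stack=$ Q' a Q'  input=a e $  — expand Q' ::= ε
step 8: stack=$ Q' a  input=a e $  — match a
step 9: stack=$ Q'  input=e $  — expand Q' ::= T e
step 10: stack=$ e T  input=e $  — expand T ::= e a e
step 11: stack=$ e e a e  input=e $  — match e
step 12: stack=$ e e a  input=$  — error: top is terminal a but lookahead is $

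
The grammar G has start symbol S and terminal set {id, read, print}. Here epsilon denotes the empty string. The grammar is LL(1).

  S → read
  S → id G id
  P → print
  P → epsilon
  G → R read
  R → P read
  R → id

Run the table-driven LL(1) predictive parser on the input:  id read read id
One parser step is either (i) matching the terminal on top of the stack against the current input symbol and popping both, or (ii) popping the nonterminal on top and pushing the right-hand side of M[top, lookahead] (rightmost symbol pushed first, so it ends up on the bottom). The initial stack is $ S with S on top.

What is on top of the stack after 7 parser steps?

id

     Stack             Input              Action
  1  $ S               id read read id $  expand S → id G id
  2  $ id G id         id read read id $  match id
  3  $ id G            read read id $     expand G → R read
  4  $ id read R       read read id $     expand R → P read
  5  $ id read read P  read read id $     expand P → epsilon
  6  $ id read read    read read id $     match read
  7  $ id read         read id $          match read
Stack after step 7: $ id (top = id).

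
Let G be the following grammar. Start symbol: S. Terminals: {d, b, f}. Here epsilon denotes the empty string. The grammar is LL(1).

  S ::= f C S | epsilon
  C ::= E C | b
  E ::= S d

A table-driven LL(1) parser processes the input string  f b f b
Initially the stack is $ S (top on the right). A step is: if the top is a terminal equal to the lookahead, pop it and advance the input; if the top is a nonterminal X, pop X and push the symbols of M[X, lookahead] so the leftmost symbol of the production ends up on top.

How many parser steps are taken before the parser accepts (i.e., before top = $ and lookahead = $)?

9

     Stack    Input      Action
  1  $ S      f b f b $  expand S ::= f C S
  2  $ S C f  f b f b $  match f
  3  $ S C    b f b $    expand C ::= b
  4  $ S b    b f b $    match b
  5  $ S      f b $      expand S ::= f C S
  6  $ S C f  f b $      match f
  7  $ S C    b $        expand C ::= b
  8  $ S b    b $        match b
  9  $ S      $          expand S ::= epsilon
Accept reached after 9 steps.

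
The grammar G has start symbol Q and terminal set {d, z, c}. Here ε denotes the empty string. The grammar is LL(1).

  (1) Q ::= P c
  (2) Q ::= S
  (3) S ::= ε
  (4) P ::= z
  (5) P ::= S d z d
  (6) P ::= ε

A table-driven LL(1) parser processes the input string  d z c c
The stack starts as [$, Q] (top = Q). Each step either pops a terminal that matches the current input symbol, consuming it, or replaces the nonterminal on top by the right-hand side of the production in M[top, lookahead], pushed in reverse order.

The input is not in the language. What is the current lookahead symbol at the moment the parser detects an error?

step 1: stack=$ Q  input=d z c c $  — expand Q ::= P c
step 2: stack=$ c P  input=d z c c $  — expand P ::= S d z d
step 3: stack=$ c d z d S  input=d z c c $  — expand S ::= ε
step 4: stack=$ c d z d  input=d z c c $  — match d
step 5: stack=$ c d z  input=z c c $  — match z
step 6: stack=$ c d  input=c c $  — error: top is terminal d but lookahead is c

c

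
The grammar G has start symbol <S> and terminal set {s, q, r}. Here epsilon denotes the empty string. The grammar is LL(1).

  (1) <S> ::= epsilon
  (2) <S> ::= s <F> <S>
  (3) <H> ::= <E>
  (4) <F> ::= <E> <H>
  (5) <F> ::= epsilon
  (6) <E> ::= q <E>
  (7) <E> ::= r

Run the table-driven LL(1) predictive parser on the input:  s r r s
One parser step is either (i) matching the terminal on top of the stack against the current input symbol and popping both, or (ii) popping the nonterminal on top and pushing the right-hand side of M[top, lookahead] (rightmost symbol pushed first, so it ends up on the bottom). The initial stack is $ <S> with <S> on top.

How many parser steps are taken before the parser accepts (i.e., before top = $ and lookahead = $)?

      Stack          Input      Action
   1  $ <S>          s r r s $  expand <S> ::= s <F> <S>
   2  $ <S> <F> s    s r r s $  match s
   3  $ <S> <F>      r r s $    expand <F> ::= <E> <H>
   4  $ <S> <H> <E>  r r s $    expand <E> ::= r
   5  $ <S> <H> r    r r s $    match r
   6  $ <S> <H>      r s $      expand <H> ::= <E>
   7  $ <S> <E>      r s $      expand <E> ::= r
   8  $ <S> r        r s $      match r
   9  $ <S>          s $        expand <S> ::= s <F> <S>
  10  $ <S> <F> s    s $        match s
  11  $ <S> <F>      $          expand <F> ::= epsilon
  12  $ <S>          $          expand <S> ::= epsilon
Accept reached after 12 steps.

12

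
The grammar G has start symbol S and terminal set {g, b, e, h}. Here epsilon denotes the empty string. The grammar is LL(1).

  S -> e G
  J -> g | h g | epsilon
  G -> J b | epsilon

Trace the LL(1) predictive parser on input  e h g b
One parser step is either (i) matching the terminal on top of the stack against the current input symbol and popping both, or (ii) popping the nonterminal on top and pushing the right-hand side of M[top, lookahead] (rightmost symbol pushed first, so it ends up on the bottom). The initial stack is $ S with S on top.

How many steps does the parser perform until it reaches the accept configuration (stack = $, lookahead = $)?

7

     Stack    Input      Action
  1  $ S      e h g b $  expand S -> e G
  2  $ G e    e h g b $  match e
  3  $ G      h g b $    expand G -> J b
  4  $ b J    h g b $    expand J -> h g
  5  $ b g h  h g b $    match h
  6  $ b g    g b $      match g
  7  $ b      b $        match b
Accept reached after 7 steps.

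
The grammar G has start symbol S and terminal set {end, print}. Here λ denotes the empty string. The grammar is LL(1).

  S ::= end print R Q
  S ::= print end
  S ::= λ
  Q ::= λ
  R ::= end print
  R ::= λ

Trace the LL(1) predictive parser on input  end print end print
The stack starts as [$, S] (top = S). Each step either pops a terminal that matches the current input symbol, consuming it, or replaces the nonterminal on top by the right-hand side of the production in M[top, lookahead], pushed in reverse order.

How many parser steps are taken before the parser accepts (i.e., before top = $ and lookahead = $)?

7

     Stack            Input                  Action
  1  $ S              end print end print $  expand S ::= end print R Q
  2  $ Q R print end  end print end print $  match end
  3  $ Q R print      print end print $      match print
  4  $ Q R            end print $            expand R ::= end print
  5  $ Q print end    end print $            match end
  6  $ Q print        print $                match print
  7  $ Q              $                      expand Q ::= λ
Accept reached after 7 steps.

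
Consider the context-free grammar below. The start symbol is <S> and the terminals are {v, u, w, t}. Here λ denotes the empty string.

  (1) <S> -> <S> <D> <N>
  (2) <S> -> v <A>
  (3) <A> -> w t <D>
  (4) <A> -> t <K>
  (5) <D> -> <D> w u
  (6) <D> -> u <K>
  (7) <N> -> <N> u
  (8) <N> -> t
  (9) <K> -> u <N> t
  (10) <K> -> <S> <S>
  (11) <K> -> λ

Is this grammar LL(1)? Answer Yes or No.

No

FIRST(<S>) = {v}
FIRST(<A>) = {t, w}
FIRST(<D>) = {u}
FIRST(<N>) = {t}
FIRST(<K>) = {λ, u, v}
FOLLOW(<S>) = {$, t, u, v, w}
FOLLOW(<A>) = {$, t, u, v, w}
FOLLOW(<D>) = {$, t, u, v, w}
FOLLOW(<N>) = {$, t, u, v, w}
FOLLOW(<K>) = {$, t, u, v, w}
Cell M[<D>, u] receives both <D> -> <D> w u and <D> -> u <K> — the grammar is not LL(1).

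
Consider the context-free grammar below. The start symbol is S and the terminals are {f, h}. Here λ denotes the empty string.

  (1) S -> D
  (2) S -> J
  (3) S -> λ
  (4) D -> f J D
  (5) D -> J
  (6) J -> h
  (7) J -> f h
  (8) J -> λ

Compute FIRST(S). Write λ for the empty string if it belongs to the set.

{λ, f, h}

FIRST(J) = {λ, f, h}
FIRST(D) = {λ, f, h}  (via J)
FIRST(S) = {λ, f, h}  (via D, J)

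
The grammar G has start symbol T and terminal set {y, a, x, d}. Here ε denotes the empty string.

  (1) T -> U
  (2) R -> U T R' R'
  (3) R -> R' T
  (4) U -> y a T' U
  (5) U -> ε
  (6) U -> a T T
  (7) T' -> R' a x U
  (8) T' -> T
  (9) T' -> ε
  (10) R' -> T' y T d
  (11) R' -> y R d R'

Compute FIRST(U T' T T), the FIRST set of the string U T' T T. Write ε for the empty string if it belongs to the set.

FIRST(U) = {ε, a, y}
FIRST(T) = {ε, a, y}  (via U)
FIRST(R) = {a, y}  (via U T R' R', R' T)
FIRST(T') = {ε, a, y}  (via R' a x U, T)
FIRST(R') = {a, y}  (via T' y T d)
FIRST(U T' T T): take FIRST of each symbol in turn, carrying on past any symbol whose FIRST contains ε; result {ε, a, y}.

{ε, a, y}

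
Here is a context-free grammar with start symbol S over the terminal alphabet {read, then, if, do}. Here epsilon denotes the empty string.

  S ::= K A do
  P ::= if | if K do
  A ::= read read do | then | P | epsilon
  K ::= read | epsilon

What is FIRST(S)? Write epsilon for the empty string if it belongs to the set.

FIRST(P) = {if}
FIRST(K) = {epsilon, read}
FIRST(A) = {epsilon, if, read, then}  (via P)
FIRST(S) = {do, if, read, then}  (via K A do)

{do, if, read, then}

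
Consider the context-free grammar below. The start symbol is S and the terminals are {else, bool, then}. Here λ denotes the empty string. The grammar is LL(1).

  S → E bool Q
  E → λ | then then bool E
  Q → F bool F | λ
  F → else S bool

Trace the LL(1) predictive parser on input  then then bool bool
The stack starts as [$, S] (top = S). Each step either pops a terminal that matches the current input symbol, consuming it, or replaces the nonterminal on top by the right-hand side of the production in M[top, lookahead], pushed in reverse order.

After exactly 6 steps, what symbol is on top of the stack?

step 1: stack=$ S  input=then then bool bool $  — expand S → E bool Q
step 2: stack=$ Q bool E  input=then then bool bool $  — expand E → then then bool E
step 3: stack=$ Q bool E bool then then  input=then then bool bool $  — match then
step 4: stack=$ Q bool E bool then  input=then bool bool $  — match then
step 5: stack=$ Q bool E bool  input=bool bool $  — match bool
step 6: stack=$ Q bool E  input=bool $  — expand E → λ
Stack after step 6: $ Q bool (top = bool).

bool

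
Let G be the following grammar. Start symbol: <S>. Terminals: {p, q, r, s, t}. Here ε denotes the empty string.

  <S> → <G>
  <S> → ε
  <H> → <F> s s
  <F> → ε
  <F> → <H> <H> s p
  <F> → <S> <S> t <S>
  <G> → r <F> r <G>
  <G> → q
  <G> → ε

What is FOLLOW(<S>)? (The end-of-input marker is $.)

FIRST(<G>): from <G>→r <F> r <G> we get {r}; from <G>→q we get {q}; from <G>→ε we get {ε}. So FIRST(<G>) = {ε, q, r}.
FIRST(<S>): from <S>→<G> we get {ε, q, r}; from <S>→ε we get {ε}. So FIRST(<S>) = {ε, q, r}.
FIRST(<H>): from <H>→<F> s s we get {q, r, s, t}. So FIRST(<H>) = {q, r, s, t}.
FIRST(<F>): from <F>→ε we get {ε}; from <F>→<H> <H> s p we get {q, r, s, t}; from <F>→<S> <S> t <S> we get {q, r, t}. So FIRST(<F>) = {ε, q, r, s, t}.
FOLLOW(<S>) includes $ since <S> is the start symbol.
FOLLOW(<H>): in <F>→<H> <H> s p (occurrence 1), <H> is followed by <H> s p with FIRST {q, r, s, t}; in <F>→<H> <H> s p (occurrence 2), <H> is followed by s p with FIRST {s}. Thus FOLLOW(<H>) = {q, r, s, t}.
FOLLOW(<F>): in <H>→<F> s s, <F> is followed by s s with FIRST {s}; in <G>→r <F> r <G>, <F> is followed by r <G> with FIRST {r}. Thus FOLLOW(<F>) = {r, s}.
FOLLOW(<S>): in <F>→<S> <S> t <S> (occurrence 1), <S> is followed by <S> t <S> with FIRST {q, r, t}; in <F>→<S> <S> t <S> (occurrence 2), <S> is followed by t <S> with FIRST {t}; in <F>→<S> <S> t <S> (occurrence 3), the suffix after <S> is empty, so FOLLOW(<S>) ⊇ FOLLOW(<F>) = {r, s}. Thus FOLLOW(<S>) = {$, q, r, s, t}.
FOLLOW(<G>): in <S>→<G>, the suffix after <G> is empty, so FOLLOW(<G>) ⊇ FOLLOW(<S>) = {$, q, r, s, t}; in <G>→r <F> r <G>, the suffix after <G> is empty (adds nothing new). Thus FOLLOW(<G>) = {$, q, r, s, t}.

{$, q, r, s, t}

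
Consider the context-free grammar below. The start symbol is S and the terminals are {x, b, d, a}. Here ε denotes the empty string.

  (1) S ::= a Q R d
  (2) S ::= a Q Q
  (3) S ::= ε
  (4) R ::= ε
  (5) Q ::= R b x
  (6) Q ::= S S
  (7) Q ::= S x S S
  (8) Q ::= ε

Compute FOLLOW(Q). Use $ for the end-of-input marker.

{$, a, b, d, x}

FIRST(S): from S::=a Q R d we get {a}; from S::=a Q Q we get {a}; from S::=ε we get {ε}. So FIRST(S) = {ε, a}.
FIRST(R): from R::=ε we get {ε}. So FIRST(R) = {ε}.
FIRST(Q): from Q::=R b x we get {b}; from Q::=S S we get {ε, a}; from Q::=S x S S we get {a, x}; from Q::=ε we get {ε}. So FIRST(Q) = {ε, a, b, x}.
FOLLOW(S) includes $ since S is the start symbol.
FOLLOW(R): in S::=a Q R d, R is followed by d with FIRST {d}; in Q::=R b x, R is followed by b x with FIRST {b}. Thus FOLLOW(R) = {b, d}.
FOLLOW(S): in Q::=S S (occurrence 1), S is followed by S with FIRST {ε, a}; in Q::=S S (occurrence 1), the suffix after S is nullable, so FOLLOW(S) ⊇ FOLLOW(Q) = {$, a, b, d, x}; in Q::=S S (occurrence 2), the suffix after S is empty, so FOLLOW(S) ⊇ FOLLOW(Q) = {$, a, b, d, x}; in Q::=S x S S (occurrence 1), S is followed by x S S with FIRST {x}; in Q::=S x S S (occurrence 2), S is followed by S with FIRST {ε, a}; in Q::=S x S S (occurrence 2), the suffix after S is nullable, so FOLLOW(S) ⊇ FOLLOW(Q) = {$, a, b, d, x}; in Q::=S x S S (occurrence 3), the suffix after S is empty, so FOLLOW(S) ⊇ FOLLOW(Q) = {$, a, b, d, x}. Thus FOLLOW(S) = {$, a, b, d, x}.
FOLLOW(Q): in S::=a Q R d, Q is followed by R d with FIRST {d}; in S::=a Q Q (occurrence 1), Q is followed by Q with FIRST {ε, a, b, x}; in S::=a Q Q (occurrence 1), the suffix after Q is nullable, so FOLLOW(Q) ⊇ FOLLOW(S) = {$, a, b, d, x}; in S::=a Q Q (occurrence 2), the suffix after Q is empty, so FOLLOW(Q) ⊇ FOLLOW(S) = {$, a, b, d, x}. Thus FOLLOW(Q) = {$, a, b, d, x}.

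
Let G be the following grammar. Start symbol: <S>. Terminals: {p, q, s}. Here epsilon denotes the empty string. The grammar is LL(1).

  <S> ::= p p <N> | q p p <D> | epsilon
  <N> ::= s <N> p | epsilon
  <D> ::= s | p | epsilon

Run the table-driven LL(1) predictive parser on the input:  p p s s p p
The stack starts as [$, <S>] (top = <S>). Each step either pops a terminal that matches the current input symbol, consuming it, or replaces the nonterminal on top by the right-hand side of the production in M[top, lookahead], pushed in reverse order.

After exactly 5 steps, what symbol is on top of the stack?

<N>

step 1: stack=$ <S>  input=p p s s p p $  — expand <S> ::= p p <N>
step 2: stack=$ <N> p p  input=p p s s p p $  — match p
step 3: stack=$ <N> p  input=p s s p p $  — match p
step 4: stack=$ <N>  input=s s p p $  — expand <N> ::= s <N> p
step 5: stack=$ p <N> s  input=s s p p $  — match s
Stack after step 5: $ p <N> (top = <N>).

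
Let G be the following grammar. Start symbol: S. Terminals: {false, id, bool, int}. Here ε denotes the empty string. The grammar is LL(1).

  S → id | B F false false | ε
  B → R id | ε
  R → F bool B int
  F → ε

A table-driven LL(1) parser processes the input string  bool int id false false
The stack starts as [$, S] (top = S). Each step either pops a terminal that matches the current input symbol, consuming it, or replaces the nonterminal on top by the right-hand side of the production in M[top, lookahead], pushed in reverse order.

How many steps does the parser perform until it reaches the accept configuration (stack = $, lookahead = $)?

step 1: stack=$ S  input=bool int id false false $  — expand S → B F false false
step 2: stack=$ false false F B  input=bool int id false false $  — expand B → R id
step 3: stack=$ false false F id R  input=bool int id false false $  — expand R → F bool B int
step 4: stack=$ false false F id int B bool F  input=bool int id false false $  — expand F → ε
step 5: stack=$ false false F id int B bool  input=bool int id false false $  — match bool
step 6: stack=$ false false F id int B  input=int id false false $  — expand B → ε
step 7: stack=$ false false F id int  input=int id false false $  — match int
step 8: stack=$ false false F id  input=id false false $  — match id
step 9: stack=$ false false F  input=false false $  — expand F → ε
step 10: stack=$ false false  input=false false $  — match false
step 11: stack=$ false  input=false $  — match false
Accept reached after 11 steps.

11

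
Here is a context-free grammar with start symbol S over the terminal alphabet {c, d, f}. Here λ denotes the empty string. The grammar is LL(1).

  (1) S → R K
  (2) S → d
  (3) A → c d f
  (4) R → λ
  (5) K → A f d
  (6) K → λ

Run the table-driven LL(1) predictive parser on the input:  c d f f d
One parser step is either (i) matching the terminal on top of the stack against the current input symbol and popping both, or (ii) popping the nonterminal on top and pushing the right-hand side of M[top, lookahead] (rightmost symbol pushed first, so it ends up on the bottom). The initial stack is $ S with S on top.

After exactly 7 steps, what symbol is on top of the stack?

step 1: stack=$ S  input=c d f f d $  — expand S → R K
step 2: stack=$ K R  input=c d f f d $  — expand R → λ
step 3: stack=$ K  input=c d f f d $  — expand K → A f d
step 4: stack=$ d f A  input=c d f f d $  — expand A → c d f
step 5: stack=$ d f f d c  input=c d f f d $  — match c
step 6: stack=$ d f f d  input=d f f d $  — match d
step 7: stack=$ d f f  input=f f d $  — match f
Stack after step 7: $ d f (top = f).

f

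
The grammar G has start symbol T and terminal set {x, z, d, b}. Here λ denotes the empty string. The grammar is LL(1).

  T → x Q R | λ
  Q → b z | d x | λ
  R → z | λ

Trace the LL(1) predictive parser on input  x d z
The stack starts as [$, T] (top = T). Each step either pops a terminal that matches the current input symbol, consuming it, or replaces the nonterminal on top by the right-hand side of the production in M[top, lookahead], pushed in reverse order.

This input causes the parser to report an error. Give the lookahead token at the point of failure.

     Stack    Input    Action
  1  $ T      x d z $  expand T → x Q R
  2  $ R Q x  x d z $  match x
  3  $ R Q    d z $    expand Q → d x
  4  $ R x d  d z $    match d
  5  $ R x    z $      error: top is terminal x but lookahead is z

z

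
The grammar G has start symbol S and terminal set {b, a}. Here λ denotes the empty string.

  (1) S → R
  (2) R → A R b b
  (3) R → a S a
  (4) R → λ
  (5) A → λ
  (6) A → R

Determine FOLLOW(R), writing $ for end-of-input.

{$, a, b}

FIRST(S): from S→R we get {λ, a, b}. So FIRST(S) = {λ, a, b}.
FIRST(R): from R→A R b b we get {a, b}; from R→a S a we get {a}; from R→λ we get {λ}. So FIRST(R) = {λ, a, b}.
FIRST(A): from A→λ we get {λ}; from A→R we get {λ, a, b}. So FIRST(A) = {λ, a, b}.
FOLLOW(S) includes $ since S is the start symbol.
FOLLOW(S): in R→a S a, S is followed by a with FIRST {a}. Thus FOLLOW(S) = {$, a}.
FOLLOW(A): in R→A R b b, A is followed by R b b with FIRST {a, b}. Thus FOLLOW(A) = {a, b}.
FOLLOW(R): in S→R, the suffix after R is empty, so FOLLOW(R) ⊇ FOLLOW(S) = {$, a}; in R→A R b b, R is followed by b b with FIRST {b}; in A→R, the suffix after R is empty, so FOLLOW(R) ⊇ FOLLOW(A) = {a, b}. Thus FOLLOW(R) = {$, a, b}.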